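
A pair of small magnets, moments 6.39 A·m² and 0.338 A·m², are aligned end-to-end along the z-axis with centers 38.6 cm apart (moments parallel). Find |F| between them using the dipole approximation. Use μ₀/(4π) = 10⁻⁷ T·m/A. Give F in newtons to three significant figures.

On-axis B of dipole 1: B = (μ₀/4π)·2m₁/r³. Force on dipole 2: F = m₂·dB/dr.
dB/dr = −(μ₀/4π)·6m₁/r⁴, so |F| = (μ₀/4π)·6m₁m₂/r⁴.
F = 6(10⁻⁷)(6.39)(0.338)/(0.386)⁴ = 5.837×10⁻⁵ N.

F ≈ 5.84×10⁻⁵ N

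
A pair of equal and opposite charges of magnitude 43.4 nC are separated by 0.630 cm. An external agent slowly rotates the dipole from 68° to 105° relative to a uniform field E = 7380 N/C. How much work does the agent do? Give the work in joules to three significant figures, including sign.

W ≈ 1.28×10⁻⁶ J

Dipole moment p = qd = (4.34×10⁻⁸ C)(0.00630 m) = 2.734×10⁻¹⁰ C·m.
W_ext = ΔU = U(θ₂) − U(θ₁) = −pE cosθ₂ − (−pE cosθ₁) = pE(cosθ₁ − cosθ₂).
W = (2.734×10⁻¹⁰)(7380)·(cos68° − cos105°) = (2.018×10⁻⁶)·(+0.6334) = 1.278×10⁻⁶ J.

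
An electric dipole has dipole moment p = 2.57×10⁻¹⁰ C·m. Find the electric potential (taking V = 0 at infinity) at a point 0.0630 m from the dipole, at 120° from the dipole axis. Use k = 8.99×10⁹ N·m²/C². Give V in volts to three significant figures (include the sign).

V ≈ -291 V

The dipole potential is V = kp cosθ / r².
V = (8.99×10⁹)(2.57×10⁻¹⁰)·cos120° / (0.0630)² = -291.1 V.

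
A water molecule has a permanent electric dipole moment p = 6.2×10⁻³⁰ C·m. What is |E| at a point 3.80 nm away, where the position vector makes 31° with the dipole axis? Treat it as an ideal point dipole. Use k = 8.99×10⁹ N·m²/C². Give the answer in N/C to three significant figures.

At angle θ the dipole field magnitude is E = (kp/r³)·√(1 + 3cos²θ).
kp/r³ = (8.99×10⁹)(6.20×10⁻³⁰) / (3.80×10⁻⁹)³ = 1.016×10⁶ N/C.
√(1 + 3cos²31°) = √(1 + 3·0.7347) = √3.2042 ≈ 1.7900.
E ≈ 1.016×10⁶ × 1.790 = 1.818×10⁶ N/C.

E ≈ 1.82×10⁶ N/C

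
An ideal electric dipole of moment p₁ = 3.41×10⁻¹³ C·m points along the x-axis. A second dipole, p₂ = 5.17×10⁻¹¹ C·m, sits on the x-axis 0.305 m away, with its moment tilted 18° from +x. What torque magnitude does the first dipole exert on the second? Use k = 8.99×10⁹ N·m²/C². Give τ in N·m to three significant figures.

τ ≈ 3.45×10⁻¹² N·m

The second dipole sits on the axis of the first, so the field there is axial: E₁ = 2kp₁/r³ along +x.
E₁ = 2(8.99×10⁹)(3.41×10⁻¹³)/(0.305)³ = 0.2161 N/C.
Torque on the second dipole: τ = p₂ E₁ sinθ.
τ = (5.17×10⁻¹¹)(0.2161)·sin18° = 3.452×10⁻¹² N·m.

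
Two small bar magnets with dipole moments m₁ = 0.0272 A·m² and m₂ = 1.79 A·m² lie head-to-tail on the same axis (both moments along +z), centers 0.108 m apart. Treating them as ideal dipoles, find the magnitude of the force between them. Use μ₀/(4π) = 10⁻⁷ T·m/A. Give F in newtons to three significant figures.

On-axis B of dipole 1: B = (μ₀/4π)·2m₁/r³. Force on dipole 2: F = m₂·dB/dr.
dB/dr = −(μ₀/4π)·6m₁/r⁴, so |F| = (μ₀/4π)·6m₁m₂/r⁴.
F = 6(10⁻⁷)(0.0272)(1.79)/(0.108)⁴ = 2.147×10⁻⁴ N.

F ≈ 2.15×10⁻⁴ N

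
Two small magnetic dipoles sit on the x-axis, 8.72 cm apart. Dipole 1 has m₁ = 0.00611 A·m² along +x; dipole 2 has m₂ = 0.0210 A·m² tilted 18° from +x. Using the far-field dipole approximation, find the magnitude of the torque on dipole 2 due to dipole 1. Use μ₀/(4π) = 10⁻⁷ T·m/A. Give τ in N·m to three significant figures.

τ ≈ 1.20×10⁻⁸ N·m

Dipole B is on the axis of dipole A, so B₁ there is axial: B₁ = (μ₀/4π)·2m₁/r³ along +x.
B₁ = 2(10⁻⁷)(0.00611)/(0.0872)³ = 1.843×10⁻⁶ T.
τ = m₂ B₁ sinθ.
τ = (0.0210)(1.843×10⁻⁶)·sin18° = 1.196×10⁻⁸ N·m.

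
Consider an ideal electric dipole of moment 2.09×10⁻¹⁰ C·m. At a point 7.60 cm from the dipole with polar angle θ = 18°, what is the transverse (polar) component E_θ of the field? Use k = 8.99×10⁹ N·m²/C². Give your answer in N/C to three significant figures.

E_θ ≈ 1320 N/C

For a dipole, E_θ = (kp sinθ)/r³.
kp/r³ = (8.99×10⁹)(2.09×10⁻¹⁰)/(0.0760)³ = 4280 N/C.
E_θ = 4280·sin18° = 1323 N/C.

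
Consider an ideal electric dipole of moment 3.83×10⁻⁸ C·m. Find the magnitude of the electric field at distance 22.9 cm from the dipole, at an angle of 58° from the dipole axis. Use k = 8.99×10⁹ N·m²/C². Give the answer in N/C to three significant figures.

E ≈ 3.89×10⁴ N/C

At angle θ the dipole field magnitude is E = (kp/r³)·√(1 + 3cos²θ).
kp/r³ = (8.99×10⁹)(3.83×10⁻⁸) / (0.229)³ = 2.867×10⁴ N/C.
√(1 + 3cos²58°) = √(1 + 3·0.2808) = √1.8424 ≈ 1.3574.
E ≈ 2.867×10⁴ × 1.357 = 3.892×10⁴ N/C.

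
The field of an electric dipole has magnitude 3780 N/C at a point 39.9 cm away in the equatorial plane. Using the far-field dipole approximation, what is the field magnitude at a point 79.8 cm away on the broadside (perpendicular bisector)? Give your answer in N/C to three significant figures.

E ≈ 472 N/C

Dipole fields scale as 1/r³ in the far field; the geometry is the same at both points.
E₂ = E₁ · (r₁/r₂)³ = 3780 · (39.9/79.8)³.
(r₁/r₂)³ = (0.5)³ = 0.125.
E₂ ≈ 472.5 N/C.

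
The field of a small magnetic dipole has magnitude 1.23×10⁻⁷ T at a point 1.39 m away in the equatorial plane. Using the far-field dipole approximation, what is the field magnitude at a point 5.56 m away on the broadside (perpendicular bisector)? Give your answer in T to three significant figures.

B ≈ 1.92×10⁻⁹ T

Dipole fields scale as 1/r³ in the far field; the geometry is the same at both points.
B₂ = B₁ · (r₁/r₂)³ = 1.23×10⁻⁷ · (1.39/5.56)³.
(r₁/r₂)³ = (0.25)³ = 0.01562.
B₂ ≈ 1.922×10⁻⁹ T.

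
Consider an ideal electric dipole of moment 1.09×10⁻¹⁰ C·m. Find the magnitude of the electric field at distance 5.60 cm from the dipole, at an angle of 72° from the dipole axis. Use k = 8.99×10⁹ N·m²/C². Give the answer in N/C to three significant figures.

At angle θ the dipole field magnitude is E = (kp/r³)·√(1 + 3cos²θ).
kp/r³ = (8.99×10⁹)(1.09×10⁻¹⁰) / (0.0560)³ = 5580 N/C.
√(1 + 3cos²72°) = √(1 + 3·0.0955) = √1.2865 ≈ 1.1342.
E ≈ 5580 × 1.134 = 6329 N/C.

E ≈ 6330 N/C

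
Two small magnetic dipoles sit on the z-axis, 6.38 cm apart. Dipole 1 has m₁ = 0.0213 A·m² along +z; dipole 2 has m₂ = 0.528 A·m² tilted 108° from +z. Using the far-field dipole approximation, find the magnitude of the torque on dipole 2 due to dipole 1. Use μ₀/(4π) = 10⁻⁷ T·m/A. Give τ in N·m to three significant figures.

τ ≈ 8.24×10⁻⁶ N·m

Dipole B is on the axis of dipole A, so B₁ there is axial: B₁ = (μ₀/4π)·2m₁/r³ along +z.
B₁ = 2(10⁻⁷)(0.0213)/(0.0638)³ = 1.640×10⁻⁵ T.
τ = m₂ B₁ sinθ.
τ = (0.528)(1.640×10⁻⁵)·sin108° = 8.237×10⁻⁶ N·m.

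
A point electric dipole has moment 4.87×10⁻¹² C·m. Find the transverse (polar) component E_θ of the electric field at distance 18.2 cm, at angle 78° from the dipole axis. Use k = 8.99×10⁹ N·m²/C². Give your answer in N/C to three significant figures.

E_θ ≈ 7.10 N/C

For a dipole, E_θ = (kp sinθ)/r³.
kp/r³ = (8.99×10⁹)(4.87×10⁻¹²)/(0.182)³ = 7.262 N/C.
E_θ = 7.262·sin78° = 7.104 N/C.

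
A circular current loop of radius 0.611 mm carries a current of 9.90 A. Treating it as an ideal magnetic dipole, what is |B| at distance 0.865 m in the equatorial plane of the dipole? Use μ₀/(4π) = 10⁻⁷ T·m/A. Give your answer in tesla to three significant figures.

Magnetic moment m = IA = Iπa² = (9.90)·π·(6.11×10⁻⁴)² = 1.161×10⁻⁵ A·m².
In the equatorial plane B = (μ₀/4π)·m/r³ (half the axial value).
B = (10⁻⁷)·(1.161×10⁻⁵) / (0.865)³ = 1.794×10⁻¹² T.

B ≈ 1.79×10⁻¹² T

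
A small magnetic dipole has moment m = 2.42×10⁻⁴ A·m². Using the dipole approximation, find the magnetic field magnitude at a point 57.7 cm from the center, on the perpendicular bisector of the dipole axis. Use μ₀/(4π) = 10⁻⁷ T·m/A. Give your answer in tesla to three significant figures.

In the equatorial plane B = (μ₀/4π)·m/r³ (half the axial value).
B = (10⁻⁷)·(2.42×10⁻⁴) / (0.577)³ = 1.260×10⁻¹⁰ T.

B ≈ 1.26×10⁻¹⁰ T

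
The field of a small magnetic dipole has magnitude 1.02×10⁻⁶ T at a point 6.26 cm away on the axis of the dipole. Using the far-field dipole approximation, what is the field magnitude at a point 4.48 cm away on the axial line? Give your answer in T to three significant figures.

Dipole fields scale as 1/r³ in the far field; the geometry is the same at both points.
B₂ = B₁ · (r₁/r₂)³ = 1.02×10⁻⁶ · (6.26/4.48)³.
(r₁/r₂)³ = (1.397)³ = 2.728.
B₂ ≈ 2.783×10⁻⁶ T.

B ≈ 2.78×10⁻⁶ T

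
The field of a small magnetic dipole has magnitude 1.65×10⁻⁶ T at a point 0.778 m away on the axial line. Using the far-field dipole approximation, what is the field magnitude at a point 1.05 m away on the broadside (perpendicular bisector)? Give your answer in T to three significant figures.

B ≈ 3.36×10⁻⁷ T

Dipole fields scale as 1/r³ in the far field.
The axial field is twice the equatorial field at the same r, so the geometry factor is 1/2.
B₂ = B₁ · (1/2) · (r₁/r₂)³ = 1.65×10⁻⁶ · 0.5 · (0.778/1.05)³.
(r₁/r₂)³ = (0.741)³ = 0.4068.
B₂ ≈ 3.356×10⁻⁷ T.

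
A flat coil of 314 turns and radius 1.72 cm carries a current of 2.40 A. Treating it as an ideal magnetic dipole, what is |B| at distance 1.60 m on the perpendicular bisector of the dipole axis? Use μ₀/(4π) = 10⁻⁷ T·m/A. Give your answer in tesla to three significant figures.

m = NIA = NIπa² = 314·(2.40)·π·(0.0172)² = 0.7004 A·m².
In the equatorial plane B = (μ₀/4π)·m/r³ (half the axial value).
B = (10⁻⁷)·(0.7004) / (1.60)³ = 1.710×10⁻⁸ T.

B ≈ 1.71×10⁻⁸ T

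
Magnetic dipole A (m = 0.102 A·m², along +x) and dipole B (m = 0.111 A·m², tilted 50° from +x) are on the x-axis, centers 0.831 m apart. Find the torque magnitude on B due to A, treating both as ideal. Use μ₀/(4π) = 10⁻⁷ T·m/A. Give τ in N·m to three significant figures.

τ ≈ 3.02×10⁻⁹ N·m

Dipole B is on the axis of dipole A, so B₁ there is axial: B₁ = (μ₀/4π)·2m₁/r³ along +x.
B₁ = 2(10⁻⁷)(0.102)/(0.831)³ = 3.555×10⁻⁸ T.
τ = m₂ B₁ sinθ.
τ = (0.111)(3.555×10⁻⁸)·sin50° = 3.023×10⁻⁹ N·m.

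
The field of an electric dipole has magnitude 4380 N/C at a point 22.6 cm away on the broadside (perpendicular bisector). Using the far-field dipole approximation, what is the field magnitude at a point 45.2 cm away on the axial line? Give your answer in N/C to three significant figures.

E ≈ 1100 N/C

Dipole fields scale as 1/r³ in the far field.
The axial field is twice the equatorial field at the same r, so the geometry factor is 2/1.
E₂ = E₁ · (2/1) · (r₁/r₂)³ = 4380 · 2 · (22.6/45.2)³.
(r₁/r₂)³ = (0.5)³ = 0.125.
E₂ ≈ 1095 N/C.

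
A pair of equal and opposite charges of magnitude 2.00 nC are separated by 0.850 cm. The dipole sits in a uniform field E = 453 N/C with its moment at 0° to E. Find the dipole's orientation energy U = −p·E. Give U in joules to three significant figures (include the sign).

U ≈ -7.70×10⁻⁹ J

Dipole moment p = qd = (2.00×10⁻⁹ C)(0.00850 m) = 1.70×10⁻¹¹ C·m.
U = −p·E = −pE cosθ.
U = −(1.70×10⁻¹¹)(453)·cos0° = -7.701×10⁻⁹ J.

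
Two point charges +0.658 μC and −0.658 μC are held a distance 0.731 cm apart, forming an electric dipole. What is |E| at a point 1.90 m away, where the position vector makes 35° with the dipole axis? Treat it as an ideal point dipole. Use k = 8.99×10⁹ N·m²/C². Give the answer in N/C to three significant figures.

Dipole moment p = qd = (6.58×10⁻⁷ C)(0.00731 m) = 4.81×10⁻⁹ C·m.
At angle θ the dipole field magnitude is E = (kp/r³)·√(1 + 3cos²θ).
kp/r³ = (8.99×10⁹)(4.81×10⁻⁹) / (1.90)³ = 6.304 N/C.
√(1 + 3cos²35°) = √(1 + 3·0.6710) = √3.0130 ≈ 1.7358.
E ≈ 6.304 × 1.736 = 10.94 N/C.

E ≈ 10.9 N/C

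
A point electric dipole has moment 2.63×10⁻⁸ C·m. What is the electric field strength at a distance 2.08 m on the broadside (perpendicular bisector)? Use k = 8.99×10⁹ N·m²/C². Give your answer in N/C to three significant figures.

E ≈ 26.3 N/C

On the perpendicular bisector E = kp/r³ (half the axial value at the same distance).
E = (8.99×10⁹)(2.63×10⁻⁸) / (2.08)³ = 26.27 N/C.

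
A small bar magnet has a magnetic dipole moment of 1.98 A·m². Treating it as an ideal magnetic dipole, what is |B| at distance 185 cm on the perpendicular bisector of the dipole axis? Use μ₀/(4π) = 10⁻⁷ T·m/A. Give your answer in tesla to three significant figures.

In the equatorial plane B = (μ₀/4π)·m/r³ (half the axial value).
B = (10⁻⁷)·(1.98) / (1.85)³ = 3.127×10⁻⁸ T.

B ≈ 3.13×10⁻⁸ T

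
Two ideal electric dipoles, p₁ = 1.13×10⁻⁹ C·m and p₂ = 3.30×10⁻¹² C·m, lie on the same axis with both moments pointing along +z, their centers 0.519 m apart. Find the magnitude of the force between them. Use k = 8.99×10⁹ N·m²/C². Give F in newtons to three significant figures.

F ≈ 2.77×10⁻⁹ N

On-axis field of dipole 1 at distance r: E = 2kp₁/r³. Force on dipole 2 is F = p₂·dE/dr (gradient along axis).
dE/dr = −6kp₁/r⁴, so |F| = 6kp₁p₂/r⁴ (attractive for aligned moments).
F = 6(8.99×10⁹)(1.13×10⁻⁹)(3.30×10⁻¹²)/(0.519)⁴ = 2.772×10⁻⁹ N.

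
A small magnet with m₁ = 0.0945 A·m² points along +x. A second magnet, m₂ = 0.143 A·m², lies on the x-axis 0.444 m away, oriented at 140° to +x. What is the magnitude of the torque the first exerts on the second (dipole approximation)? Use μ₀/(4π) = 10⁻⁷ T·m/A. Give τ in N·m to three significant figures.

Dipole B is on the axis of dipole A, so B₁ there is axial: B₁ = (μ₀/4π)·2m₁/r³ along +x.
B₁ = 2(10⁻⁷)(0.0945)/(0.444)³ = 2.159×10⁻⁷ T.
τ = m₂ B₁ sinθ.
τ = (0.143)(2.159×10⁻⁷)·sin140° = 1.985×10⁻⁸ N·m.

τ ≈ 1.98×10⁻⁸ N·m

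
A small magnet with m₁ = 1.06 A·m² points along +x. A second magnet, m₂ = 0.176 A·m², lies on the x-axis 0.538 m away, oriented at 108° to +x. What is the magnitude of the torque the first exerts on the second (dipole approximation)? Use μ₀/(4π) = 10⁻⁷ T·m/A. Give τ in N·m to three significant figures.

Dipole B is on the axis of dipole A, so B₁ there is axial: B₁ = (μ₀/4π)·2m₁/r³ along +x.
B₁ = 2(10⁻⁷)(1.06)/(0.538)³ = 1.361×10⁻⁶ T.
τ = m₂ B₁ sinθ.
τ = (0.176)(1.361×10⁻⁶)·sin108° = 2.279×10⁻⁷ N·m.

τ ≈ 2.28×10⁻⁷ N·m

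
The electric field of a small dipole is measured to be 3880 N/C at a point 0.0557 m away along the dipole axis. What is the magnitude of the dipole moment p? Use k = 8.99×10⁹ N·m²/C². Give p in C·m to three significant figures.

p ≈ 3.73×10⁻¹¹ C·m

On axis E = 2kp/r³, so p = Er³/(2k).
p = (3880)·(0.0557)³ / (2·8.99×10⁹) = 3.729×10⁻¹¹ C·m.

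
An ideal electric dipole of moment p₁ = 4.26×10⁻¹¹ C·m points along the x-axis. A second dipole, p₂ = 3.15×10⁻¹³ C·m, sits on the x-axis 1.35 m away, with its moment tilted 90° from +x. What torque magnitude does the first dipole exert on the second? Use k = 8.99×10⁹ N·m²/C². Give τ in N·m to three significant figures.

τ ≈ 9.81×10⁻¹⁴ N·m

The second dipole sits on the axis of the first, so the field there is axial: E₁ = 2kp₁/r³ along +x.
E₁ = 2(8.99×10⁹)(4.26×10⁻¹¹)/(1.35)³ = 0.3113 N/C.
Torque on the second dipole: τ = p₂ E₁ sinθ.
τ = (3.15×10⁻¹³)(0.3113)·sin90° = 9.806×10⁻¹⁴ N·m.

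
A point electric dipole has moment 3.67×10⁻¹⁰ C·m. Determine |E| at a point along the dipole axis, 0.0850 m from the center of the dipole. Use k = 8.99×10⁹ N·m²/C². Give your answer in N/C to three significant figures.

E ≈ 1.07×10⁴ N/C

On the dipole axis E = 2kp/r³.
E = 2·(8.99×10⁹)(3.67×10⁻¹⁰) / (0.0850)³ = 1.074×10⁴ N/C.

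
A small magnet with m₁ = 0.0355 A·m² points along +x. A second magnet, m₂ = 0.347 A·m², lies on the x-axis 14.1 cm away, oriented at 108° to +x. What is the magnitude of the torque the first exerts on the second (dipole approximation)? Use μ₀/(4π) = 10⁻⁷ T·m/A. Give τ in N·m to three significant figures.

τ ≈ 8.36×10⁻⁷ N·m

Dipole B is on the axis of dipole A, so B₁ there is axial: B₁ = (μ₀/4π)·2m₁/r³ along +x.
B₁ = 2(10⁻⁷)(0.0355)/(0.141)³ = 2.533×10⁻⁶ T.
τ = m₂ B₁ sinθ.
τ = (0.347)(2.533×10⁻⁶)·sin108° = 8.359×10⁻⁷ N·m.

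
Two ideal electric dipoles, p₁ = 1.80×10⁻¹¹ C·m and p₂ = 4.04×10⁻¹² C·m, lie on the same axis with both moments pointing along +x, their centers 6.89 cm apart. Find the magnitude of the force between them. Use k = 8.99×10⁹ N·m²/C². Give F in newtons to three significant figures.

F ≈ 1.74×10⁻⁷ N

On-axis field of dipole 1 at distance r: E = 2kp₁/r³. Force on dipole 2 is F = p₂·dE/dr (gradient along axis).
dE/dr = −6kp₁/r⁴, so |F| = 6kp₁p₂/r⁴ (attractive for aligned moments).
F = 6(8.99×10⁹)(1.80×10⁻¹¹)(4.04×10⁻¹²)/(0.0689)⁴ = 1.741×10⁻⁷ N.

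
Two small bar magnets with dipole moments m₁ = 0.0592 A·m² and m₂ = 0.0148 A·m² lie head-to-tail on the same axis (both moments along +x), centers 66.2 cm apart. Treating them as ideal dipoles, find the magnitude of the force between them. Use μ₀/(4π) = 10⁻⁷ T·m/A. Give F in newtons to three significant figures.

On-axis B of dipole 1: B = (μ₀/4π)·2m₁/r³. Force on dipole 2: F = m₂·dB/dr.
dB/dr = −(μ₀/4π)·6m₁/r⁴, so |F| = (μ₀/4π)·6m₁m₂/r⁴.
F = 6(10⁻⁷)(0.0592)(0.0148)/(0.662)⁴ = 2.737×10⁻⁹ N.

F ≈ 2.74×10⁻⁹ N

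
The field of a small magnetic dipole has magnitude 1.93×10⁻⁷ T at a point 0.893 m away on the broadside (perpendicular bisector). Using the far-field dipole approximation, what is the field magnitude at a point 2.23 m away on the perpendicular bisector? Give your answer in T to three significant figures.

Dipole fields scale as 1/r³ in the far field; the geometry is the same at both points.
B₂ = B₁ · (r₁/r₂)³ = 1.93×10⁻⁷ · (0.893/2.23)³.
(r₁/r₂)³ = (0.4004)³ = 0.06422.
B₂ ≈ 1.239×10⁻⁸ T.

B ≈ 1.24×10⁻⁸ T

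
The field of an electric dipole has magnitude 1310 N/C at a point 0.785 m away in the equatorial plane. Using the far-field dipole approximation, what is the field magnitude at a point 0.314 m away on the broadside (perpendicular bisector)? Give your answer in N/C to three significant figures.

E ≈ 2.05×10⁴ N/C

Dipole fields scale as 1/r³ in the far field; the geometry is the same at both points.
E₂ = E₁ · (r₁/r₂)³ = 1310 · (0.785/0.314)³.
(r₁/r₂)³ = (2.5)³ = 15.62.
E₂ ≈ 2.047×10⁴ N/C.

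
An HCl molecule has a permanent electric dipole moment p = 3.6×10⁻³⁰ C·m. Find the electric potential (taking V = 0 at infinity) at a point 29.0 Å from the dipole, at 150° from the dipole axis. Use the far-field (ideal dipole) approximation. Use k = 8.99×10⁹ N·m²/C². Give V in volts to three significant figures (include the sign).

The dipole potential is V = kp cosθ / r².
V = (8.99×10⁹)(3.60×10⁻³⁰)·cos150° / (2.90×10⁻⁹)² = -0.003333 V.

V ≈ -0.00333 V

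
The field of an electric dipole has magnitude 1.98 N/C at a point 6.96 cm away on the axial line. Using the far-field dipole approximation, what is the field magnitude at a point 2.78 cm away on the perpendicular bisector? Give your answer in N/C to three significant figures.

E ≈ 15.5 N/C

Dipole fields scale as 1/r³ in the far field.
The axial field is twice the equatorial field at the same r, so the geometry factor is 1/2.
E₂ = E₁ · (1/2) · (r₁/r₂)³ = 1.98 · 0.5 · (6.96/2.78)³.
(r₁/r₂)³ = (2.504)³ = 15.69.
E₂ ≈ 15.54 N/C.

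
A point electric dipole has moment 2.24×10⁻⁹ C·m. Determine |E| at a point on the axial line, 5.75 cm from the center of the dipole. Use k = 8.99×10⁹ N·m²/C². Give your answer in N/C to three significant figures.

E ≈ 2.12×10⁵ N/C

On the dipole axis E = 2kp/r³.
E = 2·(8.99×10⁹)(2.24×10⁻⁹) / (0.0575)³ = 2.119×10⁵ N/C.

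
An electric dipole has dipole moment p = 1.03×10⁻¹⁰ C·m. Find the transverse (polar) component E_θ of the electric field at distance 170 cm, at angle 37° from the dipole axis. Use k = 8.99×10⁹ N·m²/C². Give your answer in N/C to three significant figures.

E_θ ≈ 0.113 N/C

For a dipole, E_θ = (kp sinθ)/r³.
kp/r³ = (8.99×10⁹)(1.03×10⁻¹⁰)/(1.70)³ = 0.1885 N/C.
E_θ = 0.1885·sin37° = 0.1134 N/C.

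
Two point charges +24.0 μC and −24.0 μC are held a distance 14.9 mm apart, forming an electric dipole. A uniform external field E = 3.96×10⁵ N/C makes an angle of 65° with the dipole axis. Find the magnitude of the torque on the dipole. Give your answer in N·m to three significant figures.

τ ≈ 0.128 N·m

Dipole moment p = qd = (2.40×10⁻⁵ C)(0.0149 m) = 3.576×10⁻⁷ C·m.
Torque on an electric dipole: τ = pE sinθ.
τ = (3.576×10⁻⁷)(3.96×10⁵)·sin65° = 0.1283 N·m.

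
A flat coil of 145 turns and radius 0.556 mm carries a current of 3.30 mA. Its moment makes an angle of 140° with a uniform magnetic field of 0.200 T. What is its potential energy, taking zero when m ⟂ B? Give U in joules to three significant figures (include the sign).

U ≈ 7.12×10⁻⁸ J

m = NIA = NIπa² = 145·(0.00330)·π·(5.56×10⁻⁴)² = 4.647×10⁻⁷ A·m².
U = −m·B = −mB cosθ.
U = −(4.647×10⁻⁷)(0.200)·cos140° = 7.120×10⁻⁸ J.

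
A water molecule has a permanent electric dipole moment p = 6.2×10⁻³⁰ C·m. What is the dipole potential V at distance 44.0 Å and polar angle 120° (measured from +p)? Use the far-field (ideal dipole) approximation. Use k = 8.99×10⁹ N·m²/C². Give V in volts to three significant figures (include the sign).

The dipole potential is V = kp cosθ / r².
V = (8.99×10⁹)(6.20×10⁻³⁰)·cos120° / (4.40×10⁻⁹)² = -0.001440 V.

V ≈ -0.00144 V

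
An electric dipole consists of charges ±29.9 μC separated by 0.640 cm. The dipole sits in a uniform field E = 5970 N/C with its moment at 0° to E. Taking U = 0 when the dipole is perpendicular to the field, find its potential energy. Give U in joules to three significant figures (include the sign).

Dipole moment p = qd = (2.99×10⁻⁵ C)(0.00640 m) = 1.914×10⁻⁷ C·m.
U = −p·E = −pE cosθ.
U = −(1.914×10⁻⁷)(5970)·cos0° = -0.001143 J.

U ≈ -0.00114 J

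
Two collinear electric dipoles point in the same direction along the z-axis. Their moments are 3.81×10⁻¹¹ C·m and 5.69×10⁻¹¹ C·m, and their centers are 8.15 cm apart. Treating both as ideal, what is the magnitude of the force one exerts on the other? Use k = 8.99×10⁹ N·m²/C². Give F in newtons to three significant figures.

On-axis field of dipole 1 at distance r: E = 2kp₁/r³. Force on dipole 2 is F = p₂·dE/dr (gradient along axis).
dE/dr = −6kp₁/r⁴, so |F| = 6kp₁p₂/r⁴ (attractive for aligned moments).
F = 6(8.99×10⁹)(3.81×10⁻¹¹)(5.69×10⁻¹¹)/(0.0815)⁴ = 2.650×10⁻⁶ N.

F ≈ 2.65×10⁻⁶ N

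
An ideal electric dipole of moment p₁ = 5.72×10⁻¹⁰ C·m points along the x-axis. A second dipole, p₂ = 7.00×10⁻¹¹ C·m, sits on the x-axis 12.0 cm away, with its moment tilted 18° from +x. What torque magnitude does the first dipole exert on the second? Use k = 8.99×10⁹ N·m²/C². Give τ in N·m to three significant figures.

τ ≈ 1.29×10⁻⁷ N·m

The second dipole sits on the axis of the first, so the field there is axial: E₁ = 2kp₁/r³ along +x.
E₁ = 2(8.99×10⁹)(5.72×10⁻¹⁰)/(0.120)³ = 5952 N/C.
Torque on the second dipole: τ = p₂ E₁ sinθ.
τ = (7.00×10⁻¹¹)(5952)·sin18° = 1.287×10⁻⁷ N·m.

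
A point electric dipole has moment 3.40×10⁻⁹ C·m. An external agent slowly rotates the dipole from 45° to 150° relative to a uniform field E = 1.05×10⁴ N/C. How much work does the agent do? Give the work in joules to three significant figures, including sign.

W ≈ 5.62×10⁻⁵ J

W_ext = ΔU = U(θ₂) − U(θ₁) = −pE cosθ₂ − (−pE cosθ₁) = pE(cosθ₁ − cosθ₂).
W = (3.40×10⁻⁹)(1.05×10⁴)·(cos45° − cos150°) = (3.570×10⁻⁵)·(+1.5731) = 5.616×10⁻⁵ J.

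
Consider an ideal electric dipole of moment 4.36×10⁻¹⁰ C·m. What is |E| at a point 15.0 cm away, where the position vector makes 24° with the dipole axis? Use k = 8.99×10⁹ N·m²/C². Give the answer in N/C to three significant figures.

E ≈ 2170 N/C

At angle θ the dipole field magnitude is E = (kp/r³)·√(1 + 3cos²θ).
kp/r³ = (8.99×10⁹)(4.36×10⁻¹⁰) / (0.150)³ = 1161 N/C.
√(1 + 3cos²24°) = √(1 + 3·0.8346) = √3.5037 ≈ 1.8718.
E ≈ 1161 × 1.872 = 2174 N/C.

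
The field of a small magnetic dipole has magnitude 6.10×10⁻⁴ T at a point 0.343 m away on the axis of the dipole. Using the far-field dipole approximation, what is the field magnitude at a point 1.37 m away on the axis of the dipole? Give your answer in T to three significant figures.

Dipole fields scale as 1/r³ in the far field; the geometry is the same at both points.
B₂ = B₁ · (r₁/r₂)³ = 6.10×10⁻⁴ · (0.343/1.37)³.
(r₁/r₂)³ = (0.2504)³ = 0.01569.
B₂ ≈ 9.573×10⁻⁶ T.

B ≈ 9.57×10⁻⁶ T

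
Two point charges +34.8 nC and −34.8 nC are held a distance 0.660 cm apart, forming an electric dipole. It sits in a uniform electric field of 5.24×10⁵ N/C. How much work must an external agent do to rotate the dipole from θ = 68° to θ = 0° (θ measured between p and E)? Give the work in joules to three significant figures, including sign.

Dipole moment p = qd = (3.48×10⁻⁸ C)(0.00660 m) = 2.297×10⁻¹⁰ C·m.
W_ext = ΔU = U(θ₂) − U(θ₁) = −pE cosθ₂ − (−pE cosθ₁) = pE(cosθ₁ − cosθ₂).
W = (2.297×10⁻¹⁰)(5.24×10⁵)·(cos68° − cos0°) = (1.204×10⁻⁴)·(-0.6254) = -7.527×10⁻⁵ J.

W ≈ -7.53×10⁻⁵ J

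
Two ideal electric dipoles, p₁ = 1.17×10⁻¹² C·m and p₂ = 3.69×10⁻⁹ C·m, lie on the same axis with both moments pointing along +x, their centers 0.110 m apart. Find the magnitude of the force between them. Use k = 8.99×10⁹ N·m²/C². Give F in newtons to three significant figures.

F ≈ 1.59×10⁻⁶ N

On-axis field of dipole 1 at distance r: E = 2kp₁/r³. Force on dipole 2 is F = p₂·dE/dr (gradient along axis).
dE/dr = −6kp₁/r⁴, so |F| = 6kp₁p₂/r⁴ (attractive for aligned moments).
F = 6(8.99×10⁹)(1.17×10⁻¹²)(3.69×10⁻⁹)/(0.110)⁴ = 1.591×10⁻⁶ N.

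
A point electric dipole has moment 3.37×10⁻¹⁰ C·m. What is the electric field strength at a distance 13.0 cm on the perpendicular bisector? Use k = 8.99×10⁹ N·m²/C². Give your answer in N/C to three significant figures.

E ≈ 1380 N/C

On the perpendicular bisector E = kp/r³ (half the axial value at the same distance).
E = (8.99×10⁹)(3.37×10⁻¹⁰) / (0.130)³ = 1379 N/C.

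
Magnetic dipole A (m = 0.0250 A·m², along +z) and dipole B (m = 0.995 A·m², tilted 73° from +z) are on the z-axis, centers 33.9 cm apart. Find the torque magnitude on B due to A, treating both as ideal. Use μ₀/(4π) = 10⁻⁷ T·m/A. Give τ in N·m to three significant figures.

Dipole B is on the axis of dipole A, so B₁ there is axial: B₁ = (μ₀/4π)·2m₁/r³ along +z.
B₁ = 2(10⁻⁷)(0.0250)/(0.339)³ = 1.283×10⁻⁷ T.
τ = m₂ B₁ sinθ.
τ = (0.995)(1.283×10⁻⁷)·sin73° = 1.221×10⁻⁷ N·m.

τ ≈ 1.22×10⁻⁷ N·m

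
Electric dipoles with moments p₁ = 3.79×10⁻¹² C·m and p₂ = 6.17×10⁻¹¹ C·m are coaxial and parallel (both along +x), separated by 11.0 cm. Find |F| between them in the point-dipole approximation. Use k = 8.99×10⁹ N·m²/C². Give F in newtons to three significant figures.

F ≈ 8.62×10⁻⁸ N

On-axis field of dipole 1 at distance r: E = 2kp₁/r³. Force on dipole 2 is F = p₂·dE/dr (gradient along axis).
dE/dr = −6kp₁/r⁴, so |F| = 6kp₁p₂/r⁴ (attractive for aligned moments).
F = 6(8.99×10⁹)(3.79×10⁻¹²)(6.17×10⁻¹¹)/(0.110)⁴ = 8.615×10⁻⁸ N.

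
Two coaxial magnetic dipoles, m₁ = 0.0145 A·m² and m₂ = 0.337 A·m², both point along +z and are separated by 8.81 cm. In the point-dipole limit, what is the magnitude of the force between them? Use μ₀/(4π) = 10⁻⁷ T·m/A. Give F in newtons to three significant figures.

On-axis B of dipole 1: B = (μ₀/4π)·2m₁/r³. Force on dipole 2: F = m₂·dB/dr.
dB/dr = −(μ₀/4π)·6m₁/r⁴, so |F| = (μ₀/4π)·6m₁m₂/r⁴.
F = 6(10⁻⁷)(0.0145)(0.337)/(0.0881)⁴ = 4.867×10⁻⁵ N.

F ≈ 4.87×10⁻⁵ N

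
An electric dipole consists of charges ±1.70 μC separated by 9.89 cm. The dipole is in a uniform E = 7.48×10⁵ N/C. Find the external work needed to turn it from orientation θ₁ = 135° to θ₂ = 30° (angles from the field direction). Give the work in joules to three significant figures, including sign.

Dipole moment p = qd = (1.70×10⁻⁶ C)(0.0989 m) = 1.681×10⁻⁷ C·m.
W_ext = ΔU = U(θ₂) − U(θ₁) = −pE cosθ₂ − (−pE cosθ₁) = pE(cosθ₁ − cosθ₂).
W = (1.681×10⁻⁷)(7.48×10⁵)·(cos135° − cos30°) = (0.1257)·(-1.5731) = -0.1978 J.

W ≈ -0.198 J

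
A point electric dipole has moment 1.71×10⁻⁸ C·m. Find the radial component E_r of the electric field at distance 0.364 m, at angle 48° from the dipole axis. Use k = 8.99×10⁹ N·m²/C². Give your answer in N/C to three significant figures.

For a dipole, E_r = (2kp cosθ)/r³.
kp/r³ = (8.99×10⁹)(1.71×10⁻⁸)/(0.364)³ = 3188 N/C.
E_r = 2·3188·cos48° = 4266 N/C.

E_r ≈ 4270 N/C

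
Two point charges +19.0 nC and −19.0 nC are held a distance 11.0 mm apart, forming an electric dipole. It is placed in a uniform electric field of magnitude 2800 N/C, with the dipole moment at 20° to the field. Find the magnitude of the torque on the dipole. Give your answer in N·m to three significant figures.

Dipole moment p = qd = (1.90×10⁻⁸ C)(0.0110 m) = 2.09×10⁻¹⁰ C·m.
Torque on an electric dipole: τ = pE sinθ.
τ = (2.09×10⁻¹⁰)(2800)·sin20° = 2.002×10⁻⁷ N·m.

τ ≈ 2.00×10⁻⁷ N·m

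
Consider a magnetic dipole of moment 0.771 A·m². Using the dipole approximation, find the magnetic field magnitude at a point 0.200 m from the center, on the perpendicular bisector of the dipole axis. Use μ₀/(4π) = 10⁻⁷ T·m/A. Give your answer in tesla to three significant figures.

In the equatorial plane B = (μ₀/4π)·m/r³ (half the axial value).
B = (10⁻⁷)·(0.771) / (0.200)³ = 9.637×10⁻⁶ T.

B ≈ 9.64×10⁻⁶ T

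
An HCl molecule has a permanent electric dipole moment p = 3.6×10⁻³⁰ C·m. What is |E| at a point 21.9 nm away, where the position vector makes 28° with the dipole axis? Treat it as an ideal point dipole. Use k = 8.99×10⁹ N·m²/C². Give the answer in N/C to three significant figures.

At angle θ the dipole field magnitude is E = (kp/r³)·√(1 + 3cos²θ).
kp/r³ = (8.99×10⁹)(3.60×10⁻³⁰) / (2.19×10⁻⁸)³ = 3081 N/C.
√(1 + 3cos²28°) = √(1 + 3·0.7796) = √3.3388 ≈ 1.8272.
E ≈ 3081 × 1.827 = 5630 N/C.

E ≈ 5630 N/C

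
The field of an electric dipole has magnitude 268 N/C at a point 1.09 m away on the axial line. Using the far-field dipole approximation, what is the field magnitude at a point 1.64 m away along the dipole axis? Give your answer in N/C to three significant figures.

E ≈ 78.7 N/C

Dipole fields scale as 1/r³ in the far field; the geometry is the same at both points.
E₂ = E₁ · (r₁/r₂)³ = 268 · (1.09/1.64)³.
(r₁/r₂)³ = (0.6646)³ = 0.2936.
E₂ ≈ 78.68 N/C.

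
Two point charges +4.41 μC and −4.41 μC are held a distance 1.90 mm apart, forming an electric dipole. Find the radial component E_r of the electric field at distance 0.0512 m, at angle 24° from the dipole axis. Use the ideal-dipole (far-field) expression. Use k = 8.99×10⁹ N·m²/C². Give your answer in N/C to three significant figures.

Dipole moment p = qd = (4.41×10⁻⁶ C)(0.00190 m) = 8.379×10⁻⁹ C·m.
For a dipole, E_r = (2kp cosθ)/r³.
kp/r³ = (8.99×10⁹)(8.379×10⁻⁹)/(0.0512)³ = 5.612×10⁵ N/C.
E_r = 2·5.612×10⁵·cos24° = 1.025×10⁶ N/C.

E_r ≈ 1.03×10⁶ N/C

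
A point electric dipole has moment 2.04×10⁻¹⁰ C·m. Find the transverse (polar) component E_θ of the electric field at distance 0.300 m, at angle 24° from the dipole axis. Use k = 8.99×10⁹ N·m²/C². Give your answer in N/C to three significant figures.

E_θ ≈ 27.6 N/C

For a dipole, E_θ = (kp sinθ)/r³.
kp/r³ = (8.99×10⁹)(2.04×10⁻¹⁰)/(0.300)³ = 67.92 N/C.
E_θ = 67.92·sin24° = 27.63 N/C.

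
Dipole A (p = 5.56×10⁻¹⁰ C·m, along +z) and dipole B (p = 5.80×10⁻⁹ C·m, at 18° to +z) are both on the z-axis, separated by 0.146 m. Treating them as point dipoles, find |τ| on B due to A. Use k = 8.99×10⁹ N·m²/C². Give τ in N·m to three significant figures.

The second dipole sits on the axis of the first, so the field there is axial: E₁ = 2kp₁/r³ along +z.
E₁ = 2(8.99×10⁹)(5.56×10⁻¹⁰)/(0.146)³ = 3212 N/C.
Torque on the second dipole: τ = p₂ E₁ sinθ.
τ = (5.80×10⁻⁹)(3212)·sin18° = 5.757×10⁻⁶ N·m.

τ ≈ 5.76×10⁻⁶ N·m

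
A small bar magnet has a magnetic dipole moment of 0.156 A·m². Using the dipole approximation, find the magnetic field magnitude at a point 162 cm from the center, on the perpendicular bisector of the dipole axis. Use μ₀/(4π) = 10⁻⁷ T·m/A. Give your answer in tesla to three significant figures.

In the equatorial plane B = (μ₀/4π)·m/r³ (half the axial value).
B = (10⁻⁷)·(0.156) / (1.62)³ = 3.669×10⁻⁹ T.

B ≈ 3.67×10⁻⁹ T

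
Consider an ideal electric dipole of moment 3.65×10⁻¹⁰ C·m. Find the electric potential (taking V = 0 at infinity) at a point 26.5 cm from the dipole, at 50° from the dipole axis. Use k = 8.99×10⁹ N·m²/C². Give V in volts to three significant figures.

V ≈ 30.0 V

The dipole potential is V = kp cosθ / r².
V = (8.99×10⁹)(3.65×10⁻¹⁰)·cos50° / (0.265)² = 30.04 V.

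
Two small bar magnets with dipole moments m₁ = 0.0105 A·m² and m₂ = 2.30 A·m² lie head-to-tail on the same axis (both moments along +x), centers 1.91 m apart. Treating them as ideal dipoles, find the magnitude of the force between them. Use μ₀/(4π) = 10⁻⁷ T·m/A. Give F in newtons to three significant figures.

F ≈ 1.09×10⁻⁹ N

On-axis B of dipole 1: B = (μ₀/4π)·2m₁/r³. Force on dipole 2: F = m₂·dB/dr.
dB/dr = −(μ₀/4π)·6m₁/r⁴, so |F| = (μ₀/4π)·6m₁m₂/r⁴.
F = 6(10⁻⁷)(0.0105)(2.30)/(1.91)⁴ = 1.089×10⁻⁹ N.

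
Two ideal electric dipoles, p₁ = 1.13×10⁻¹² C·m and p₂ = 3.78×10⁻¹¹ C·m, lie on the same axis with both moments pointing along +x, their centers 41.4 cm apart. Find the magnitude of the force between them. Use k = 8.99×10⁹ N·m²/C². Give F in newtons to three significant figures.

On-axis field of dipole 1 at distance r: E = 2kp₁/r³. Force on dipole 2 is F = p₂·dE/dr (gradient along axis).
dE/dr = −6kp₁/r⁴, so |F| = 6kp₁p₂/r⁴ (attractive for aligned moments).
F = 6(8.99×10⁹)(1.13×10⁻¹²)(3.78×10⁻¹¹)/(0.414)⁴ = 7.843×10⁻¹¹ N.

F ≈ 7.84×10⁻¹¹ N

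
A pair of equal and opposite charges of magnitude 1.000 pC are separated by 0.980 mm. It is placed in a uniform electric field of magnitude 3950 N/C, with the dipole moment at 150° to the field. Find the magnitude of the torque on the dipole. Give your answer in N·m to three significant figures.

τ ≈ 1.94×10⁻¹² N·m

Dipole moment p = qd = (1.00×10⁻¹² C)(9.80×10⁻⁴ m) = 9.80×10⁻¹⁶ C·m.
Torque on an electric dipole: τ = pE sinθ.
τ = (9.80×10⁻¹⁶)(3950)·sin150° = 1.935×10⁻¹² N·m.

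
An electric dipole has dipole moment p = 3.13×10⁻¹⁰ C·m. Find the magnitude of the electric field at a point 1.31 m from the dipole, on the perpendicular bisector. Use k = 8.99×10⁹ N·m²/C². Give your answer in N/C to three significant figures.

On the perpendicular bisector E = kp/r³ (half the axial value at the same distance).
E = (8.99×10⁹)(3.13×10⁻¹⁰) / (1.31)³ = 1.252 N/C.

E ≈ 1.25 N/C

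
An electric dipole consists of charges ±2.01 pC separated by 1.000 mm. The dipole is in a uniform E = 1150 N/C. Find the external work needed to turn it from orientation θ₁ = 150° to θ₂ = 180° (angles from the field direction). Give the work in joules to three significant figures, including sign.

Dipole moment p = qd = (2.01×10⁻¹² C)(0.00100 m) = 2.01×10⁻¹⁵ C·m.
W_ext = ΔU = U(θ₂) − U(θ₁) = −pE cosθ₂ − (−pE cosθ₁) = pE(cosθ₁ − cosθ₂).
W = (2.01×10⁻¹⁵)(1150)·(cos150° − cos180°) = (2.312×10⁻¹²)·(+0.1340) = 3.097×10⁻¹³ J.

W ≈ 3.10×10⁻¹³ J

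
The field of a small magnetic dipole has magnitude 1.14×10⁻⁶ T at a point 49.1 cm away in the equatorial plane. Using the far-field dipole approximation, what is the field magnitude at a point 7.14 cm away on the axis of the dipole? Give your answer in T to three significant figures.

Dipole fields scale as 1/r³ in the far field.
The axial field is twice the equatorial field at the same r, so the geometry factor is 2/1.
B₂ = B₁ · (2/1) · (r₁/r₂)³ = 1.14×10⁻⁶ · 2 · (49.1/7.14)³.
(r₁/r₂)³ = (6.877)³ = 325.2.
B₂ ≈ 7.415×10⁻⁴ T.

B ≈ 7.41×10⁻⁴ T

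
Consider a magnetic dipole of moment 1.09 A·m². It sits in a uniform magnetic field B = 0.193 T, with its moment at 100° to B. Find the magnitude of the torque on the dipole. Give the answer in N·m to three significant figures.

τ ≈ 0.207 N·m

Torque on a magnetic dipole: τ = mB sinθ.
τ = (1.09)(0.193)·sin100° = 0.2072 N·m.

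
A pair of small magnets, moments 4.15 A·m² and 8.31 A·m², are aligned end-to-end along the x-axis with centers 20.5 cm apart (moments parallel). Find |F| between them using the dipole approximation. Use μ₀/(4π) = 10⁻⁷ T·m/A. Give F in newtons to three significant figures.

On-axis B of dipole 1: B = (μ₀/4π)·2m₁/r³. Force on dipole 2: F = m₂·dB/dr.
dB/dr = −(μ₀/4π)·6m₁/r⁴, so |F| = (μ₀/4π)·6m₁m₂/r⁴.
F = 6(10⁻⁷)(4.15)(8.31)/(0.205)⁴ = 0.01172 N.

F ≈ 0.0117 N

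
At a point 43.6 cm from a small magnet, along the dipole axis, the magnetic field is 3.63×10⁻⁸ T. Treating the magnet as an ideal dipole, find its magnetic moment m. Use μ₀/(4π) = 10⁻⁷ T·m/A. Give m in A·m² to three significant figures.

On axis B = (μ₀/4π)·2m/r³, so m = Br³·4π/(μ₀·2).
m = (3.63×10⁻⁸)·(0.436)³ / (2·10⁻⁷) = 0.01504 A·m².

m ≈ 0.0150 A·m²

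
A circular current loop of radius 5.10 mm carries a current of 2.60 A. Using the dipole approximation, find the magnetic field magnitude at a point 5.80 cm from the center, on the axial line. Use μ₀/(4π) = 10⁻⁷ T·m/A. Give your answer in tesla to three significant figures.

B ≈ 2.18×10⁻⁷ T

Magnetic moment m = IA = Iπa² = (2.60)·π·(0.00510)² = 2.125×10⁻⁴ A·m².
On axis B = (μ₀/4π)·2m/r³.
B = 2·(10⁻⁷)·(2.125×10⁻⁴) / (0.0580)³ = 2.178×10⁻⁷ T.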